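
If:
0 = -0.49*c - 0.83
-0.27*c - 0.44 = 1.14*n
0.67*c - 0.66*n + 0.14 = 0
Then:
No Solution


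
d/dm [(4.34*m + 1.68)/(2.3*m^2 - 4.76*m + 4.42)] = (-9.982*m^2 - 7.728*m + 27.1796)/(5.29*m^4 - 21.896*m^3 + 42.9896*m^2 - 42.0784*m + 19.5364)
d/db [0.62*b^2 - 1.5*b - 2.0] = 1.24*b - 1.5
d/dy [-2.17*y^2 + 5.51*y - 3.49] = 5.51 - 4.34*y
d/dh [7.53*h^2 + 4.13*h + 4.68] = 15.06*h + 4.13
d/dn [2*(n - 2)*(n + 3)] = 4*n + 2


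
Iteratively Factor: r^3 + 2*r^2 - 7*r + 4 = (r - 1)*(r^2 + 3*r - 4) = (r - 1)^2*(r + 4)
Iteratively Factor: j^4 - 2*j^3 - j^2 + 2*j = (j - 2)*(j^3 - j) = (j - 2)*(j - 1)*(j^2 + j) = j*(j - 2)*(j - 1)*(j + 1)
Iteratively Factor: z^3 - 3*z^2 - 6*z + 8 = (z - 4)*(z^2 + z - 2) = (z - 4)*(z - 1)*(z + 2)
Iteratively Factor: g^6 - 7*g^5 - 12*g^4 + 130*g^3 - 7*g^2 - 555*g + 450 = (g - 5)*(g^5 - 2*g^4 - 22*g^3 + 20*g^2 + 93*g - 90) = (g - 5)*(g - 2)*(g^4 - 22*g^2 - 24*g + 45) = (g - 5)*(g - 2)*(g + 3)*(g^3 - 3*g^2 - 13*g + 15) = (g - 5)^2*(g - 2)*(g + 3)*(g^2 + 2*g - 3) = (g - 5)^2*(g - 2)*(g - 1)*(g + 3)*(g + 3)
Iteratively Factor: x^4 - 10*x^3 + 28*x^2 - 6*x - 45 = (x - 5)*(x^3 - 5*x^2 + 3*x + 9) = (x - 5)*(x + 1)*(x^2 - 6*x + 9) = (x - 5)*(x - 3)*(x + 1)*(x - 3)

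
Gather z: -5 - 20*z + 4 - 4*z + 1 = -24*z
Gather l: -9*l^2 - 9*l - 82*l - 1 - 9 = -9*l^2 - 91*l - 10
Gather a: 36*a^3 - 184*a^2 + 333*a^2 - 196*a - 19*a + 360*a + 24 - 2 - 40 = 36*a^3 + 149*a^2 + 145*a - 18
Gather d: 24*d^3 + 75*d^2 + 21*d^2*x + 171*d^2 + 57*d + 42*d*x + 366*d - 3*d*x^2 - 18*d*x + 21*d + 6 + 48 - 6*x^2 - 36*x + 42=24*d^3 + d^2*(21*x + 246) + d*(-3*x^2 + 24*x + 444) - 6*x^2 - 36*x + 96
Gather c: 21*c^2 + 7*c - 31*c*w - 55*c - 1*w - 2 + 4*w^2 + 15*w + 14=21*c^2 + c*(-31*w - 48) + 4*w^2 + 14*w + 12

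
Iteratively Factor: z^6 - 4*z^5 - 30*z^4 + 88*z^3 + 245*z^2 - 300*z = (z - 5)*(z^5 + z^4 - 25*z^3 - 37*z^2 + 60*z) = (z - 5)*(z + 3)*(z^4 - 2*z^3 - 19*z^2 + 20*z) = (z - 5)*(z + 3)*(z + 4)*(z^3 - 6*z^2 + 5*z) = (z - 5)*(z - 1)*(z + 3)*(z + 4)*(z^2 - 5*z) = z*(z - 5)*(z - 1)*(z + 3)*(z + 4)*(z - 5)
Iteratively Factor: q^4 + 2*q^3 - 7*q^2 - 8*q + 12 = (q - 1)*(q^3 + 3*q^2 - 4*q - 12) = (q - 2)*(q - 1)*(q^2 + 5*q + 6) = (q - 2)*(q - 1)*(q + 2)*(q + 3)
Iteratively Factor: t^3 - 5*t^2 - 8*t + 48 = (t - 4)*(t^2 - t - 12) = (t - 4)^2*(t + 3)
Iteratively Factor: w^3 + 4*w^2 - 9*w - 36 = (w + 4)*(w^2 - 9) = (w + 3)*(w + 4)*(w - 3)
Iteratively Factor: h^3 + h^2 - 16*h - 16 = (h + 4)*(h^2 - 3*h - 4) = (h + 1)*(h + 4)*(h - 4)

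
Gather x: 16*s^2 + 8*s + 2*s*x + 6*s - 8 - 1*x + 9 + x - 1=16*s^2 + 2*s*x + 14*s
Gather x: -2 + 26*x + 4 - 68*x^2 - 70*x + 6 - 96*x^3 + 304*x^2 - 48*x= -96*x^3 + 236*x^2 - 92*x + 8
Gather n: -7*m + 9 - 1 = 8 - 7*m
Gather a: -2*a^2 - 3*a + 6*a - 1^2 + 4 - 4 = -2*a^2 + 3*a - 1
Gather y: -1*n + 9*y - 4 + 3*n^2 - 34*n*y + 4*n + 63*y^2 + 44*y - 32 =3*n^2 + 3*n + 63*y^2 + y*(53 - 34*n) - 36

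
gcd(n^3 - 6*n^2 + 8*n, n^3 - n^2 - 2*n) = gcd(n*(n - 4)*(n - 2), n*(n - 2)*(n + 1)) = n^2 - 2*n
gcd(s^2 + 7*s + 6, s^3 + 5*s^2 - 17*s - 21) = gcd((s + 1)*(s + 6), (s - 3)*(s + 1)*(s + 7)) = s + 1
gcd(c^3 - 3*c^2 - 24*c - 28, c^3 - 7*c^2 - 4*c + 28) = c^2 - 5*c - 14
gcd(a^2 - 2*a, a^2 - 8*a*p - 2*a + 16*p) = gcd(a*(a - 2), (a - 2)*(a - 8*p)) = a - 2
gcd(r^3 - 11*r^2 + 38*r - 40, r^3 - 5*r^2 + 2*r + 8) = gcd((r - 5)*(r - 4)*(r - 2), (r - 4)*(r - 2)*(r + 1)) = r^2 - 6*r + 8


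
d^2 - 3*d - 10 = (d - 5)*(d + 2)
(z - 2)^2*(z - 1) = z^3 - 5*z^2 + 8*z - 4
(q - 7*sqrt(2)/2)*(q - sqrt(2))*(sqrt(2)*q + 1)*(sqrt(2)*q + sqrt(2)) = 2*q^4 - 8*sqrt(2)*q^3 + 2*q^3 - 8*sqrt(2)*q^2 + 5*q^2 + 5*q + 7*sqrt(2)*q + 7*sqrt(2)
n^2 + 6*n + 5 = (n + 1)*(n + 5)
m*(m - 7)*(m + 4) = m^3 - 3*m^2 - 28*m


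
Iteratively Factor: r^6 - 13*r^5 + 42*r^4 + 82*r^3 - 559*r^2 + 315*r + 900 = (r - 3)*(r^5 - 10*r^4 + 12*r^3 + 118*r^2 - 205*r - 300) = (r - 4)*(r - 3)*(r^4 - 6*r^3 - 12*r^2 + 70*r + 75) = (r - 4)*(r - 3)*(r + 1)*(r^3 - 7*r^2 - 5*r + 75) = (r - 4)*(r - 3)*(r + 1)*(r + 3)*(r^2 - 10*r + 25) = (r - 5)*(r - 4)*(r - 3)*(r + 1)*(r + 3)*(r - 5)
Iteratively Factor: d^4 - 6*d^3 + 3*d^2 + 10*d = (d + 1)*(d^3 - 7*d^2 + 10*d) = d*(d + 1)*(d^2 - 7*d + 10) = d*(d - 2)*(d + 1)*(d - 5)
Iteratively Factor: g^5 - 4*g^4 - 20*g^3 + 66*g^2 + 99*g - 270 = (g - 5)*(g^4 + g^3 - 15*g^2 - 9*g + 54) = (g - 5)*(g + 3)*(g^3 - 2*g^2 - 9*g + 18) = (g - 5)*(g + 3)^2*(g^2 - 5*g + 6) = (g - 5)*(g - 3)*(g + 3)^2*(g - 2)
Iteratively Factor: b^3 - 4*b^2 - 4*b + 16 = (b + 2)*(b^2 - 6*b + 8) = (b - 2)*(b + 2)*(b - 4)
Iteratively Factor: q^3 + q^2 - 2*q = (q - 1)*(q^2 + 2*q) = q*(q - 1)*(q + 2)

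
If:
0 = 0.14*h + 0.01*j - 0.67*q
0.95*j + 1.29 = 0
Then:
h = 4.78571428571429*q + 0.0969924812030075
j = -1.36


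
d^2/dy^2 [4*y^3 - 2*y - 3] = 24*y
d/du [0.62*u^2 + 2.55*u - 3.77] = 1.24*u + 2.55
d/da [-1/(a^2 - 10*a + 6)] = 2*(a - 5)/(a^2 - 10*a + 6)^2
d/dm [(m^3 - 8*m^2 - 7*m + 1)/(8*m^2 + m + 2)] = (8*m^4 + 2*m^3 + 54*m^2 - 48*m - 15)/(64*m^4 + 16*m^3 + 33*m^2 + 4*m + 4)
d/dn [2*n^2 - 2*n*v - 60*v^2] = 4*n - 2*v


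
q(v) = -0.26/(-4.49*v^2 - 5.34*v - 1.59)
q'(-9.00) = 0.00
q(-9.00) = 0.00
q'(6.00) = -0.00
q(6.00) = 0.00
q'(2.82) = -0.00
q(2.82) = 0.00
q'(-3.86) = 0.00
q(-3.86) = 0.01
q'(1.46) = -0.01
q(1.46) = 0.01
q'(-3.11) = 0.01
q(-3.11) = 0.01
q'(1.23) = -0.02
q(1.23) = 0.02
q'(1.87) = -0.01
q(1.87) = 0.01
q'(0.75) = -0.05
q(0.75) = 0.03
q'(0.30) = -0.16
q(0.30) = 0.07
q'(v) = -0.26*(8.98*v + 5.34)/(-4.49*v^2 - 5.34*v - 1.59)^2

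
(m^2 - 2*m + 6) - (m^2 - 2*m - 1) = 7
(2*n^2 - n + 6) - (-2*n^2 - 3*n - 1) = 4*n^2 + 2*n + 7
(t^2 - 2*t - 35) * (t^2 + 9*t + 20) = t^4 + 7*t^3 - 33*t^2 - 355*t - 700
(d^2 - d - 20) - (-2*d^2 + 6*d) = 3*d^2 - 7*d - 20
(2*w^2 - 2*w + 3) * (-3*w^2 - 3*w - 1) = -6*w^4 - 5*w^2 - 7*w - 3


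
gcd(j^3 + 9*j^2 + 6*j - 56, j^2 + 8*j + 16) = j + 4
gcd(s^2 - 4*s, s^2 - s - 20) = 1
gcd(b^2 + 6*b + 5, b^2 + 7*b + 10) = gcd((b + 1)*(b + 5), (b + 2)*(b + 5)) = b + 5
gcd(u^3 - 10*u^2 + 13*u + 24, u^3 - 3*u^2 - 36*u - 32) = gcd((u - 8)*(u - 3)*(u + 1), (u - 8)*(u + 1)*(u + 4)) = u^2 - 7*u - 8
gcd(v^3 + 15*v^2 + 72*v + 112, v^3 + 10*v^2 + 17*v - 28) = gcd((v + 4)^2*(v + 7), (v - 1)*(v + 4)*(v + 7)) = v^2 + 11*v + 28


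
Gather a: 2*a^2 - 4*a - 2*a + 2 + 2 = 2*a^2 - 6*a + 4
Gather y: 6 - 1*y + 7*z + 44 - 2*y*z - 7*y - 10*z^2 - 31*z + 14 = y*(-2*z - 8) - 10*z^2 - 24*z + 64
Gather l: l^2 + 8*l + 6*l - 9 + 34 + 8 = l^2 + 14*l + 33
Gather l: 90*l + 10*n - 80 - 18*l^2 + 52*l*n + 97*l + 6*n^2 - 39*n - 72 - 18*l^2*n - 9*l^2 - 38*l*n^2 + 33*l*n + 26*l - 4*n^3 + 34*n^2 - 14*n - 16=l^2*(-18*n - 27) + l*(-38*n^2 + 85*n + 213) - 4*n^3 + 40*n^2 - 43*n - 168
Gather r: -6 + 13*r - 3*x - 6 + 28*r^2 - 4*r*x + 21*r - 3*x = 28*r^2 + r*(34 - 4*x) - 6*x - 12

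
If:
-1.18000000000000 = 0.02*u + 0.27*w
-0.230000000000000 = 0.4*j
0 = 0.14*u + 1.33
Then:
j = -0.58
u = -9.50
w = -3.67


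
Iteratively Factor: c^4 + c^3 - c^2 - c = (c + 1)*(c^3 - c) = (c + 1)^2*(c^2 - c) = c*(c + 1)^2*(c - 1)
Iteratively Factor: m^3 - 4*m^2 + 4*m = (m - 2)*(m^2 - 2*m) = (m - 2)^2*(m)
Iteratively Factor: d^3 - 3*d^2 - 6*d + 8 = (d + 2)*(d^2 - 5*d + 4) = (d - 4)*(d + 2)*(d - 1)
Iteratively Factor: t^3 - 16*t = (t + 4)*(t^2 - 4*t) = (t - 4)*(t + 4)*(t)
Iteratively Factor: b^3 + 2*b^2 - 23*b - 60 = (b + 3)*(b^2 - b - 20) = (b + 3)*(b + 4)*(b - 5)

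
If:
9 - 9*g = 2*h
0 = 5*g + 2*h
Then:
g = 9/4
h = -45/8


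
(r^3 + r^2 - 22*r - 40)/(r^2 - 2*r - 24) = (r^2 - 3*r - 10)/(r - 6)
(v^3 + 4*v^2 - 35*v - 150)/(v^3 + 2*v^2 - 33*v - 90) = (v + 5)/(v + 3)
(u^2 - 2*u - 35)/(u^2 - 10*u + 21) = (u + 5)/(u - 3)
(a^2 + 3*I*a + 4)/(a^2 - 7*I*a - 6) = (a + 4*I)/(a - 6*I)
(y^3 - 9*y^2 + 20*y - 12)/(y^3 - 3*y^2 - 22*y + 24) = (y - 2)/(y + 4)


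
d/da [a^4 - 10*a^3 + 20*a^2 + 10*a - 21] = 4*a^3 - 30*a^2 + 40*a + 10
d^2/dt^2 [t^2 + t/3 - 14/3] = 2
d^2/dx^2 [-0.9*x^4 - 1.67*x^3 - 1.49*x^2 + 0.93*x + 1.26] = -10.8*x^2 - 10.02*x - 2.98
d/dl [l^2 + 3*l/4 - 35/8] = 2*l + 3/4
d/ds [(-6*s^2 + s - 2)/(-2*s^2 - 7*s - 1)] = (44*s^2 + 4*s - 15)/(4*s^4 + 28*s^3 + 53*s^2 + 14*s + 1)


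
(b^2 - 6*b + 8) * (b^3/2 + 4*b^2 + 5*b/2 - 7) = b^5/2 + b^4 - 35*b^3/2 + 10*b^2 + 62*b - 56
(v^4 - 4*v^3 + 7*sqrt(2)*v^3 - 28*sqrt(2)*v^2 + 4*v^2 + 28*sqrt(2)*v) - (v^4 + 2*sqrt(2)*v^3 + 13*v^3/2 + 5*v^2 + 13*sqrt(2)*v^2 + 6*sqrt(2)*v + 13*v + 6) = -21*v^3/2 + 5*sqrt(2)*v^3 - 41*sqrt(2)*v^2 - v^2 - 13*v + 22*sqrt(2)*v - 6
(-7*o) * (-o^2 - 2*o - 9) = 7*o^3 + 14*o^2 + 63*o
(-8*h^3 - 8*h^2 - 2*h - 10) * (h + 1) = -8*h^4 - 16*h^3 - 10*h^2 - 12*h - 10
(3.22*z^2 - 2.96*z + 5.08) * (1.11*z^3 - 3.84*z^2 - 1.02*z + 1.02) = 3.5742*z^5 - 15.6504*z^4 + 13.7208*z^3 - 13.2036*z^2 - 8.2008*z + 5.1816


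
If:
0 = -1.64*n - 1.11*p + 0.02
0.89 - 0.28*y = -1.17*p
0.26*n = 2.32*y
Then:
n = 0.52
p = -0.75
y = 0.06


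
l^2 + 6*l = l*(l + 6)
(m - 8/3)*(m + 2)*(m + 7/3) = m^3 + 5*m^2/3 - 62*m/9 - 112/9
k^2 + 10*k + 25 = (k + 5)^2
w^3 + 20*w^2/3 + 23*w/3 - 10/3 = (w - 1/3)*(w + 2)*(w + 5)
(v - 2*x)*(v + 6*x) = v^2 + 4*v*x - 12*x^2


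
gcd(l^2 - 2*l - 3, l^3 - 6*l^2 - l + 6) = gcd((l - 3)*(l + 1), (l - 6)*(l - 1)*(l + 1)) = l + 1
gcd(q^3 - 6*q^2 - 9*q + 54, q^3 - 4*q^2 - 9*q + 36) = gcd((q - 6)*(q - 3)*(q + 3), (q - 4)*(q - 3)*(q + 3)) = q^2 - 9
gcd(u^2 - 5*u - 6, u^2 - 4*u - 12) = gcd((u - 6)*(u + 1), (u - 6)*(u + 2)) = u - 6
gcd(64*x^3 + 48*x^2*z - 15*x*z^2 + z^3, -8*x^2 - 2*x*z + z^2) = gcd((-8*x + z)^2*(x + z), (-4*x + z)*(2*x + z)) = 1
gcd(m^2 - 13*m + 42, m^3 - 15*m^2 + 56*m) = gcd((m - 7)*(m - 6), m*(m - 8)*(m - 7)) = m - 7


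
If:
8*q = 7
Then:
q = 7/8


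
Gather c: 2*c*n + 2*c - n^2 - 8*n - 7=c*(2*n + 2) - n^2 - 8*n - 7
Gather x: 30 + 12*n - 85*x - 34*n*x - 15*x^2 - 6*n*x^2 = 12*n + x^2*(-6*n - 15) + x*(-34*n - 85) + 30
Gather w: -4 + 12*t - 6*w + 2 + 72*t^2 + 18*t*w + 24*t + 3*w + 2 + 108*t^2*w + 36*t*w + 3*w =72*t^2 + 36*t + w*(108*t^2 + 54*t)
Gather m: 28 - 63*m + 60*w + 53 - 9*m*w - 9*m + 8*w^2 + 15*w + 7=m*(-9*w - 72) + 8*w^2 + 75*w + 88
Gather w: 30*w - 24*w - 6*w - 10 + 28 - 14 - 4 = 0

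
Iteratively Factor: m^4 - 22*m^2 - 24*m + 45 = (m + 3)*(m^3 - 3*m^2 - 13*m + 15) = (m - 1)*(m + 3)*(m^2 - 2*m - 15) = (m - 5)*(m - 1)*(m + 3)*(m + 3)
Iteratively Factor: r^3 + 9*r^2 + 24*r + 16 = (r + 4)*(r^2 + 5*r + 4) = (r + 1)*(r + 4)*(r + 4)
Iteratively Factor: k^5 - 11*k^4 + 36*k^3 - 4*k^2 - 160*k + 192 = (k - 4)*(k^4 - 7*k^3 + 8*k^2 + 28*k - 48) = (k - 4)^2*(k^3 - 3*k^2 - 4*k + 12) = (k - 4)^2*(k - 2)*(k^2 - k - 6) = (k - 4)^2*(k - 3)*(k - 2)*(k + 2)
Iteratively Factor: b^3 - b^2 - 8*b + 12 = (b + 3)*(b^2 - 4*b + 4) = (b - 2)*(b + 3)*(b - 2)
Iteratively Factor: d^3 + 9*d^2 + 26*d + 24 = (d + 3)*(d^2 + 6*d + 8) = (d + 3)*(d + 4)*(d + 2)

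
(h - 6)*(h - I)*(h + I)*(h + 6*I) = h^4 - 6*h^3 + 6*I*h^3 + h^2 - 36*I*h^2 - 6*h + 6*I*h - 36*I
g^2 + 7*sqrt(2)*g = g*(g + 7*sqrt(2))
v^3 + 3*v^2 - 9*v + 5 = (v - 1)^2*(v + 5)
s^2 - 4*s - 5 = (s - 5)*(s + 1)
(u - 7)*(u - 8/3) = u^2 - 29*u/3 + 56/3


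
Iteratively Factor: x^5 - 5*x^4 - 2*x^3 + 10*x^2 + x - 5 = (x - 1)*(x^4 - 4*x^3 - 6*x^2 + 4*x + 5) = (x - 1)*(x + 1)*(x^3 - 5*x^2 - x + 5) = (x - 1)*(x + 1)^2*(x^2 - 6*x + 5) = (x - 5)*(x - 1)*(x + 1)^2*(x - 1)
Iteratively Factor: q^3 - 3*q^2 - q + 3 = (q - 1)*(q^2 - 2*q - 3) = (q - 1)*(q + 1)*(q - 3)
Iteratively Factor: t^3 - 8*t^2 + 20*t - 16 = (t - 4)*(t^2 - 4*t + 4) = (t - 4)*(t - 2)*(t - 2)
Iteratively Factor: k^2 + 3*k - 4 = (k + 4)*(k - 1)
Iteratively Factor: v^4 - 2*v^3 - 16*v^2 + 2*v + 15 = (v + 3)*(v^3 - 5*v^2 - v + 5) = (v - 5)*(v + 3)*(v^2 - 1) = (v - 5)*(v - 1)*(v + 3)*(v + 1)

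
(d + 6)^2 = d^2 + 12*d + 36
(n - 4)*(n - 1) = n^2 - 5*n + 4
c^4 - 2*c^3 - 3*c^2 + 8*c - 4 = (c - 2)*(c - 1)^2*(c + 2)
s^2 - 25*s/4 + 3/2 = (s - 6)*(s - 1/4)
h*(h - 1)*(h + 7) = h^3 + 6*h^2 - 7*h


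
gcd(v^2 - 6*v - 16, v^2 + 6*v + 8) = v + 2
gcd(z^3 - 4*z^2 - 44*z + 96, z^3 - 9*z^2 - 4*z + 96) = z - 8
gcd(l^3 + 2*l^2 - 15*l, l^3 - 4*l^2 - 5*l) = l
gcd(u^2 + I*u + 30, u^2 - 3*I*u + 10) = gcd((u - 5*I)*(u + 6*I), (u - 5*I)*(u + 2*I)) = u - 5*I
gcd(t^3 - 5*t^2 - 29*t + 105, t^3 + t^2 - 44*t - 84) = t - 7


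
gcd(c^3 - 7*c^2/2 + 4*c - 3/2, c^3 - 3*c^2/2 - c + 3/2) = c^2 - 5*c/2 + 3/2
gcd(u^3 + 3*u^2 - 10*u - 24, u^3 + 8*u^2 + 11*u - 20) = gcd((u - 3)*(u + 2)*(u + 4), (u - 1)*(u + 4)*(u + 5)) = u + 4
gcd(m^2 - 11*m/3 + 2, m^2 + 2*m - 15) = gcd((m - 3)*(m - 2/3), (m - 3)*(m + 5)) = m - 3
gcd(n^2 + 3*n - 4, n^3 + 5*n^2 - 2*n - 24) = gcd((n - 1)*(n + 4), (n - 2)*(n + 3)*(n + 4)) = n + 4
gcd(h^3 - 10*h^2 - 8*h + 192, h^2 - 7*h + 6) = h - 6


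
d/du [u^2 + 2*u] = 2*u + 2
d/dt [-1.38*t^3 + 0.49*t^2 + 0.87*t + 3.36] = -4.14*t^2 + 0.98*t + 0.87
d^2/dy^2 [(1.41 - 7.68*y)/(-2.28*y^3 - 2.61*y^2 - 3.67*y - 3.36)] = (239.542272*y^5 + 186.255936*y^4 - 158.142528*y^3 - 834.43959*y^2 - 420.328602*y - 202.659258)/(11.852352*y^9 + 40.703472*y^8 + 103.829148*y^7 + 201.216069*y^6 + 287.096625*y^5 + 342.818271*y^4 + 319.758319*y^3 + 224.16408*y^2 + 124.298496*y + 37.933056)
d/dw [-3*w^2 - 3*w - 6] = -6*w - 3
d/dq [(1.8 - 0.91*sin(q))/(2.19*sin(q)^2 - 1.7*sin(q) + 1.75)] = (1.9929*sin(q)^2 - 7.884*sin(q) + 1.4675)*cos(q)/(4.7961*sin(q)^4 - 7.446*sin(q)^3 + 10.555*sin(q)^2 - 5.95*sin(q) + 3.0625)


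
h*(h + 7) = h^2 + 7*h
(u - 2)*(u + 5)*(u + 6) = u^3 + 9*u^2 + 8*u - 60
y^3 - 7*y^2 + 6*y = y*(y - 6)*(y - 1)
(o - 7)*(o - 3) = o^2 - 10*o + 21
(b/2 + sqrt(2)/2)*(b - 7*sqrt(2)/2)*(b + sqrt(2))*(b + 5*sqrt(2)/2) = b^4/2 + sqrt(2)*b^3/2 - 39*b^2/4 - 37*sqrt(2)*b/2 - 35/2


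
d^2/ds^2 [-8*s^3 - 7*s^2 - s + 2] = -48*s - 14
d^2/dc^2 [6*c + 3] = 0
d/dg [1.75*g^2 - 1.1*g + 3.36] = 3.5*g - 1.1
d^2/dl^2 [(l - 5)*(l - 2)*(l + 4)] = 6*l - 6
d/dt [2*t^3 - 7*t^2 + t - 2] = 6*t^2 - 14*t + 1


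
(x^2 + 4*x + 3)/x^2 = 1 + 4/x + 3/x^2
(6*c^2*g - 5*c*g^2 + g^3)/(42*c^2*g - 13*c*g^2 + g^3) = (6*c^2 - 5*c*g + g^2)/(42*c^2 - 13*c*g + g^2)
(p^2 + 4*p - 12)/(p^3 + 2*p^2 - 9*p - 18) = (p^2 + 4*p - 12)/(p^3 + 2*p^2 - 9*p - 18)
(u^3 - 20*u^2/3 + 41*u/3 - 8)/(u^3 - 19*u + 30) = (3*u^2 - 11*u + 8)/(3*(u^2 + 3*u - 10))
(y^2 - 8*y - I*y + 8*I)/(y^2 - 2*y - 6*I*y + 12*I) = (y^2 - 8*y - I*y + 8*I)/(y^2 - 2*y - 6*I*y + 12*I)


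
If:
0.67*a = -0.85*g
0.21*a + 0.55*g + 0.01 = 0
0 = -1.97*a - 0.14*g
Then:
No Solution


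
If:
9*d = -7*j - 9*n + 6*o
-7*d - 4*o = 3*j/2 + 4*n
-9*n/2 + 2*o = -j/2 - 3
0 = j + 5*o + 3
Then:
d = 124/517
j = -576/517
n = 194/517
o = -195/517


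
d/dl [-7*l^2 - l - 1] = -14*l - 1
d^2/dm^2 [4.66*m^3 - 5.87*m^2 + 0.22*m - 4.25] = 27.96*m - 11.74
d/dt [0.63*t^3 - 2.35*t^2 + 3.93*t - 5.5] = 1.89*t^2 - 4.7*t + 3.93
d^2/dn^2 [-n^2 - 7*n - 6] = -2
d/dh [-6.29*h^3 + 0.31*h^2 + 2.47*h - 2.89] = -18.87*h^2 + 0.62*h + 2.47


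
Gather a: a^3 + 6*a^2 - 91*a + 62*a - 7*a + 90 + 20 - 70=a^3 + 6*a^2 - 36*a + 40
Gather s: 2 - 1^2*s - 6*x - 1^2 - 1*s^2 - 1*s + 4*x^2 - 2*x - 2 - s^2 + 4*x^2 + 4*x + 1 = -2*s^2 - 2*s + 8*x^2 - 4*x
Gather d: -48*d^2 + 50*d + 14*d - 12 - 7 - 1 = -48*d^2 + 64*d - 20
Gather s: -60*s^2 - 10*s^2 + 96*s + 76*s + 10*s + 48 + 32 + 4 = -70*s^2 + 182*s + 84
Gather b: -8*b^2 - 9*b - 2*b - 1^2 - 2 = -8*b^2 - 11*b - 3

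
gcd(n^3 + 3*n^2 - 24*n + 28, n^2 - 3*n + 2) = n - 2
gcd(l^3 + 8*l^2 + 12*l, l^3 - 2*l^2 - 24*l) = l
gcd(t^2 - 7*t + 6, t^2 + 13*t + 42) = 1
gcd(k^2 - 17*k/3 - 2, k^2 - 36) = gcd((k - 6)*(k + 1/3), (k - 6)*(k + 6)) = k - 6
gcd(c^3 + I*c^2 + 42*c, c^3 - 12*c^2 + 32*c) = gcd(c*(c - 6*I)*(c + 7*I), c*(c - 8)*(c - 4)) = c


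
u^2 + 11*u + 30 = (u + 5)*(u + 6)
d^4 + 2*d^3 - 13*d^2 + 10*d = d*(d - 2)*(d - 1)*(d + 5)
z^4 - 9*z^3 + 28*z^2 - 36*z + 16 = (z - 4)*(z - 2)^2*(z - 1)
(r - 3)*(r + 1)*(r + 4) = r^3 + 2*r^2 - 11*r - 12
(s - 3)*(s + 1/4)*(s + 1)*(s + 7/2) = s^4 + 7*s^3/4 - 77*s^2/8 - 13*s - 21/8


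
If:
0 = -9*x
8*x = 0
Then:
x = 0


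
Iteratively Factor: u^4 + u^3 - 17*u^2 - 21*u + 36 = (u - 4)*(u^3 + 5*u^2 + 3*u - 9) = (u - 4)*(u + 3)*(u^2 + 2*u - 3) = (u - 4)*(u + 3)^2*(u - 1)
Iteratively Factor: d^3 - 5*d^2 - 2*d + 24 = (d + 2)*(d^2 - 7*d + 12) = (d - 4)*(d + 2)*(d - 3)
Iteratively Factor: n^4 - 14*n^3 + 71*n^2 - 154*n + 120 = (n - 2)*(n^3 - 12*n^2 + 47*n - 60) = (n - 5)*(n - 2)*(n^2 - 7*n + 12) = (n - 5)*(n - 3)*(n - 2)*(n - 4)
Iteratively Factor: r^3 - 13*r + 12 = (r + 4)*(r^2 - 4*r + 3) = (r - 3)*(r + 4)*(r - 1)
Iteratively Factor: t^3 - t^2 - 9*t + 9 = (t + 3)*(t^2 - 4*t + 3) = (t - 3)*(t + 3)*(t - 1)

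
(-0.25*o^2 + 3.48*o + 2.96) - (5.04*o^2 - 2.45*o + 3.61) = -5.29*o^2 + 5.93*o - 0.65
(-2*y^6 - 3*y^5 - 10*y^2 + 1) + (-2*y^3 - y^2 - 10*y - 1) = -2*y^6 - 3*y^5 - 2*y^3 - 11*y^2 - 10*y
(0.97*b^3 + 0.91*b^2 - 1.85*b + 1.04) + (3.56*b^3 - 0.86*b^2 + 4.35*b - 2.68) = 4.53*b^3 + 0.05*b^2 + 2.5*b - 1.64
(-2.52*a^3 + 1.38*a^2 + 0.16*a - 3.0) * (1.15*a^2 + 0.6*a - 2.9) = -2.898*a^5 + 0.0749999999999997*a^4 + 8.32*a^3 - 7.356*a^2 - 2.264*a + 8.7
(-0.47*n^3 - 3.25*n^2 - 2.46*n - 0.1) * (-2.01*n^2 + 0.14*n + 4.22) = 0.9447*n^5 + 6.4667*n^4 + 2.5062*n^3 - 13.8584*n^2 - 10.3952*n - 0.422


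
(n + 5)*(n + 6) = n^2 + 11*n + 30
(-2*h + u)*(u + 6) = -2*h*u - 12*h + u^2 + 6*u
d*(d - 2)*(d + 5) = d^3 + 3*d^2 - 10*d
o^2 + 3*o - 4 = (o - 1)*(o + 4)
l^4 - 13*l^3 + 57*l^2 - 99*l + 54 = (l - 6)*(l - 3)^2*(l - 1)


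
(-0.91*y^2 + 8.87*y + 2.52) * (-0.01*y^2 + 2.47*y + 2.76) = 0.0091*y^4 - 2.3364*y^3 + 19.3721*y^2 + 30.7056*y + 6.9552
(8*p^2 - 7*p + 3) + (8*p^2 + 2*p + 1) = 16*p^2 - 5*p + 4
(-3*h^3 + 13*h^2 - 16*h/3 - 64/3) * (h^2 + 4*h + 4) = -3*h^5 + h^4 + 104*h^3/3 + 28*h^2/3 - 320*h/3 - 256/3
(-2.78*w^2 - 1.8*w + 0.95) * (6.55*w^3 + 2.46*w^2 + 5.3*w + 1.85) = -18.209*w^5 - 18.6288*w^4 - 12.9395*w^3 - 12.346*w^2 + 1.705*w + 1.7575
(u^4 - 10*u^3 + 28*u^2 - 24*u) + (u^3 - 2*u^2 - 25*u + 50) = u^4 - 9*u^3 + 26*u^2 - 49*u + 50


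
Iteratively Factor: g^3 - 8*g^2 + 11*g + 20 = (g + 1)*(g^2 - 9*g + 20) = (g - 4)*(g + 1)*(g - 5)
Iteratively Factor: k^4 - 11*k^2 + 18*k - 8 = (k - 2)*(k^3 + 2*k^2 - 7*k + 4) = (k - 2)*(k - 1)*(k^2 + 3*k - 4) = (k - 2)*(k - 1)^2*(k + 4)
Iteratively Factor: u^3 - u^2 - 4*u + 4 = (u - 2)*(u^2 + u - 2) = (u - 2)*(u - 1)*(u + 2)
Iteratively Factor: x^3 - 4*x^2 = (x)*(x^2 - 4*x) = x*(x - 4)*(x)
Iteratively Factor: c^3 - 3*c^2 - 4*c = (c + 1)*(c^2 - 4*c) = c*(c + 1)*(c - 4)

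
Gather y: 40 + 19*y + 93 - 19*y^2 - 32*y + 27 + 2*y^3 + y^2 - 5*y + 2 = 2*y^3 - 18*y^2 - 18*y + 162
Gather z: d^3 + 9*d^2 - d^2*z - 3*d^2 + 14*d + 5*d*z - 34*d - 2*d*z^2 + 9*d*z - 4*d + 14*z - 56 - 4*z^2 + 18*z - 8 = d^3 + 6*d^2 - 24*d + z^2*(-2*d - 4) + z*(-d^2 + 14*d + 32) - 64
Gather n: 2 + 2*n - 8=2*n - 6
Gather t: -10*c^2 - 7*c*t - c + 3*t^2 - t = -10*c^2 - c + 3*t^2 + t*(-7*c - 1)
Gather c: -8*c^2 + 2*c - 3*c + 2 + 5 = -8*c^2 - c + 7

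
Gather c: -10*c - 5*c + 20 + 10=30 - 15*c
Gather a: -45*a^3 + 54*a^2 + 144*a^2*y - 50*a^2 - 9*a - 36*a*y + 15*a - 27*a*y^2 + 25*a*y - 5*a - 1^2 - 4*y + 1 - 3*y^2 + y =-45*a^3 + a^2*(144*y + 4) + a*(-27*y^2 - 11*y + 1) - 3*y^2 - 3*y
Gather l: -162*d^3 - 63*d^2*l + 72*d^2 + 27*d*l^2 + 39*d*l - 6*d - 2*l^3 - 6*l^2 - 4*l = -162*d^3 + 72*d^2 - 6*d - 2*l^3 + l^2*(27*d - 6) + l*(-63*d^2 + 39*d - 4)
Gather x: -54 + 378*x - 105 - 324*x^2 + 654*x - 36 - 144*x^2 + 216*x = -468*x^2 + 1248*x - 195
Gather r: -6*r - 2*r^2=-2*r^2 - 6*r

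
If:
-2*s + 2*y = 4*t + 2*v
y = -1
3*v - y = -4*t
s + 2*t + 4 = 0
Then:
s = 1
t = -5/2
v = 3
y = -1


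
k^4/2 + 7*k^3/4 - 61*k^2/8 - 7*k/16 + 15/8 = (k/2 + 1/4)*(k - 5/2)*(k - 1/2)*(k + 6)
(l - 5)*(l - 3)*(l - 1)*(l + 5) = l^4 - 4*l^3 - 22*l^2 + 100*l - 75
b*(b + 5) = b^2 + 5*b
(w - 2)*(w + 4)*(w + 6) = w^3 + 8*w^2 + 4*w - 48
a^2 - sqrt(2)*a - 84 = (a - 7*sqrt(2))*(a + 6*sqrt(2))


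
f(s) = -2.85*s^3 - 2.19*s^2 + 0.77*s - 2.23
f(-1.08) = -2.03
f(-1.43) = 0.52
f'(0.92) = -10.50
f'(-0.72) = -0.51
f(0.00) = -2.23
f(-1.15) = -1.68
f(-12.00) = 4597.97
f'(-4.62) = -161.49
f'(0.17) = -0.22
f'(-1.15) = -5.50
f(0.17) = -2.18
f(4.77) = -357.70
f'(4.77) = -214.66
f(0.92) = -5.59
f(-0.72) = -2.86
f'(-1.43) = -10.45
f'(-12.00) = -1177.87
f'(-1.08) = -4.47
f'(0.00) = 0.77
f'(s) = -8.55*s^2 - 4.38*s + 0.77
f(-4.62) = 228.51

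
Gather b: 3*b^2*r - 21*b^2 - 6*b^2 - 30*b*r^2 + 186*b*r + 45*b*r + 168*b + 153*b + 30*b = b^2*(3*r - 27) + b*(-30*r^2 + 231*r + 351)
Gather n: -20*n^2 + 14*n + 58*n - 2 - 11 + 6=-20*n^2 + 72*n - 7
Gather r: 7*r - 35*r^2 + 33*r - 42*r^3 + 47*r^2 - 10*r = -42*r^3 + 12*r^2 + 30*r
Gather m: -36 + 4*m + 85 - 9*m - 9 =40 - 5*m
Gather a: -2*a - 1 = -2*a - 1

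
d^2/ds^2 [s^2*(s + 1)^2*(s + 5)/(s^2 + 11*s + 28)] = 2*(3*s^7 + 95*s^6 + 1209*s^5 + 7749*s^4 + 26056*s^3 + 42672*s^2 + 25872*s + 3920)/(s^6 + 33*s^5 + 447*s^4 + 3179*s^3 + 12516*s^2 + 25872*s + 21952)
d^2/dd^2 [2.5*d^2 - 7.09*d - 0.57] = 5.00000000000000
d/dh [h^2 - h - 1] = 2*h - 1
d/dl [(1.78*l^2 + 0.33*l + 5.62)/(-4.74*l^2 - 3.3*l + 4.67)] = (-4.3098*l^2 + 69.9028*l + 20.0871)/(22.4676*l^4 + 31.284*l^3 - 33.3816*l^2 - 30.822*l + 21.8089)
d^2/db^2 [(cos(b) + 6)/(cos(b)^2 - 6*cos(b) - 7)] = (9*sin(b)^4*cos(b) + 30*sin(b)^4 - 366*sin(b)^2 - 161*cos(b)/2 - 15*cos(3*b) - cos(5*b)/2 - 96)/(sin(b)^2 + 6*cos(b) + 6)^3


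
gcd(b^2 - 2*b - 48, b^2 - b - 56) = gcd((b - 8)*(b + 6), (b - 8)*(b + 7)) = b - 8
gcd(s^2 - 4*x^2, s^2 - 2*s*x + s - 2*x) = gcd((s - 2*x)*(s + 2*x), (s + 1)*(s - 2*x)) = -s + 2*x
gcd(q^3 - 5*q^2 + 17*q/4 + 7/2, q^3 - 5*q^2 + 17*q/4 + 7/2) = q^3 - 5*q^2 + 17*q/4 + 7/2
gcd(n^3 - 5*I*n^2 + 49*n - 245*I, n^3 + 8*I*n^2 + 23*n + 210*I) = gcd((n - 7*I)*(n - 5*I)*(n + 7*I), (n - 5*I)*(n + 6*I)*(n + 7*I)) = n^2 + 2*I*n + 35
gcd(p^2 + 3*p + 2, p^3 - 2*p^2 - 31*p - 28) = p + 1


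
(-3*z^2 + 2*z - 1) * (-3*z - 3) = 9*z^3 + 3*z^2 - 3*z + 3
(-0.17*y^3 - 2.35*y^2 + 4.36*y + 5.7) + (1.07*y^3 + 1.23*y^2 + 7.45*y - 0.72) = 0.9*y^3 - 1.12*y^2 + 11.81*y + 4.98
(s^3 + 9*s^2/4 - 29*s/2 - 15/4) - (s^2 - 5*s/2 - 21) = s^3 + 5*s^2/4 - 12*s + 69/4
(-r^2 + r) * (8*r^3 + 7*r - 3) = -8*r^5 + 8*r^4 - 7*r^3 + 10*r^2 - 3*r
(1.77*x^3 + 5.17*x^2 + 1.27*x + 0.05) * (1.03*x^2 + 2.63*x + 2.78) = 1.8231*x^5 + 9.9802*x^4 + 19.8258*x^3 + 17.7642*x^2 + 3.6621*x + 0.139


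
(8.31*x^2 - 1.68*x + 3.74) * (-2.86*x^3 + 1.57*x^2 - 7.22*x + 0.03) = -23.7666*x^5 + 17.8515*x^4 - 73.3322*x^3 + 18.2507*x^2 - 27.0532*x + 0.1122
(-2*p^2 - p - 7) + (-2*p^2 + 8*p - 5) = -4*p^2 + 7*p - 12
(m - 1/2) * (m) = m^2 - m/2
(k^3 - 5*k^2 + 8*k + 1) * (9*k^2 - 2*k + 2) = 9*k^5 - 47*k^4 + 84*k^3 - 17*k^2 + 14*k + 2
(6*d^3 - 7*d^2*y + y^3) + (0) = 6*d^3 - 7*d^2*y + y^3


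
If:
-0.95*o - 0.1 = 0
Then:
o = -0.11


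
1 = 1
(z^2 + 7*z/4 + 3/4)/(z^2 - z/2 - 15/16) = 4*(z + 1)/(4*z - 5)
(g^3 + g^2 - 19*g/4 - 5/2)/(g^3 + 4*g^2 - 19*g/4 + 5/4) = (4*g^3 + 4*g^2 - 19*g - 10)/(4*g^3 + 16*g^2 - 19*g + 5)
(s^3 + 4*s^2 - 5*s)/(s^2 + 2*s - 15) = s*(s - 1)/(s - 3)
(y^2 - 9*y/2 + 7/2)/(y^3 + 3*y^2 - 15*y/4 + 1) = 2*(2*y^2 - 9*y + 7)/(4*y^3 + 12*y^2 - 15*y + 4)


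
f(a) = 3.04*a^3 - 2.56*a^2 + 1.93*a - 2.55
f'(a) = 9.12*a^2 - 5.12*a + 1.93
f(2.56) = 36.62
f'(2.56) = 48.59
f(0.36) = -2.05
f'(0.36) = 1.27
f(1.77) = 9.70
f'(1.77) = 21.44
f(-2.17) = -49.86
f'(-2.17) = 55.99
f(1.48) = 4.55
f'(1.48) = 14.33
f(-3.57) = -180.38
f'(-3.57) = 136.44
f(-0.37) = -3.77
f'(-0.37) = 5.07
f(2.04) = 16.54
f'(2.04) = 29.44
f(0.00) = -2.55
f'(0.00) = 1.93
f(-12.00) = -5647.47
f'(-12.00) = 1376.65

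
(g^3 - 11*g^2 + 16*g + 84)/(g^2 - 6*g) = g - 5 - 14/g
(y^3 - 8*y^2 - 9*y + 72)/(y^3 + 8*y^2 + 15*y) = (y^2 - 11*y + 24)/(y*(y + 5))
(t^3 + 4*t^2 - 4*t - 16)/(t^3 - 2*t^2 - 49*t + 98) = (t^2 + 6*t + 8)/(t^2 - 49)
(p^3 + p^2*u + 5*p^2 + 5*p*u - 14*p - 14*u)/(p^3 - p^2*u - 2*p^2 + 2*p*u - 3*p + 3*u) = (p^3 + p^2*u + 5*p^2 + 5*p*u - 14*p - 14*u)/(p^3 - p^2*u - 2*p^2 + 2*p*u - 3*p + 3*u)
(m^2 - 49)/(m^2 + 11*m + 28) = (m - 7)/(m + 4)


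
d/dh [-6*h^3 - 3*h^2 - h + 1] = -18*h^2 - 6*h - 1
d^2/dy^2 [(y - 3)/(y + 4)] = -14/(y + 4)^3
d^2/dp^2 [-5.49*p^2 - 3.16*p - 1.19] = -10.9800000000000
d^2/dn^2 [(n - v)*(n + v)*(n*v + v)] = 2*v*(3*n + 1)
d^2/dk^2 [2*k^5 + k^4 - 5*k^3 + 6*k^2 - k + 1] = 40*k^3 + 12*k^2 - 30*k + 12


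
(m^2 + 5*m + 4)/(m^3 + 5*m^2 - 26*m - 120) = (m + 1)/(m^2 + m - 30)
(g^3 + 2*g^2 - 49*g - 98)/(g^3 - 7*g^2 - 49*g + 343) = (g + 2)/(g - 7)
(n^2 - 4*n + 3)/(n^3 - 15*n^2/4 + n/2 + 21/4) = 4*(n - 1)/(4*n^2 - 3*n - 7)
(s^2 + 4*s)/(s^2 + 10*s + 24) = s/(s + 6)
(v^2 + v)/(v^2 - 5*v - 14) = v*(v + 1)/(v^2 - 5*v - 14)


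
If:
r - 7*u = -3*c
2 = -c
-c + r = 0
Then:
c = -2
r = -2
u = -8/7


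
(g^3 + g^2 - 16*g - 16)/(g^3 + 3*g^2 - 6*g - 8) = (g - 4)/(g - 2)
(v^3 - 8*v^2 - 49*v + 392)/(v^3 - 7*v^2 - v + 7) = (v^2 - v - 56)/(v^2 - 1)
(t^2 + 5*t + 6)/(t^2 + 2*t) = (t + 3)/t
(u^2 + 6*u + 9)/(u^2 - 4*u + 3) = (u^2 + 6*u + 9)/(u^2 - 4*u + 3)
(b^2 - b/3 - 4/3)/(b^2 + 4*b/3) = (3*b^2 - b - 4)/(b*(3*b + 4))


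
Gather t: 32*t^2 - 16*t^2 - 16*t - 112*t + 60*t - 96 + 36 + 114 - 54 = 16*t^2 - 68*t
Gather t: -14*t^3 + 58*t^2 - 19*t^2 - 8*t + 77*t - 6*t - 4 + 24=-14*t^3 + 39*t^2 + 63*t + 20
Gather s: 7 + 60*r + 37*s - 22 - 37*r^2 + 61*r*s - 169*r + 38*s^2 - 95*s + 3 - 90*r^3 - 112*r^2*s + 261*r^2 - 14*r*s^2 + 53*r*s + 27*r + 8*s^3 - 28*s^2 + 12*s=-90*r^3 + 224*r^2 - 82*r + 8*s^3 + s^2*(10 - 14*r) + s*(-112*r^2 + 114*r - 46) - 12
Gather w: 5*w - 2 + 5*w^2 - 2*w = 5*w^2 + 3*w - 2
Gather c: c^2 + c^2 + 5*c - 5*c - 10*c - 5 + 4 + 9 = 2*c^2 - 10*c + 8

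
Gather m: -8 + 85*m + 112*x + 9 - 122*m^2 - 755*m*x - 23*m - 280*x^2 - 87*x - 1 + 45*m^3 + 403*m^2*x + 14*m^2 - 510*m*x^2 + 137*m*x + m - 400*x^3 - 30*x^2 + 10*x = 45*m^3 + m^2*(403*x - 108) + m*(-510*x^2 - 618*x + 63) - 400*x^3 - 310*x^2 + 35*x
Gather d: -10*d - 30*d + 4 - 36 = -40*d - 32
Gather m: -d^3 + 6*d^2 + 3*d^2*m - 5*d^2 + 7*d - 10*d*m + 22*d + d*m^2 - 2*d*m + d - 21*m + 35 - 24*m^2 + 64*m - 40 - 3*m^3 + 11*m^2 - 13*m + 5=-d^3 + d^2 + 30*d - 3*m^3 + m^2*(d - 13) + m*(3*d^2 - 12*d + 30)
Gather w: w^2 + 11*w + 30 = w^2 + 11*w + 30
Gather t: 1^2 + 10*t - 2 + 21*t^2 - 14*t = 21*t^2 - 4*t - 1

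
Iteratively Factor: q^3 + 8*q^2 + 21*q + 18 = (q + 3)*(q^2 + 5*q + 6) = (q + 3)^2*(q + 2)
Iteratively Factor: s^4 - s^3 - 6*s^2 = (s)*(s^3 - s^2 - 6*s) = s^2*(s^2 - s - 6) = s^2*(s + 2)*(s - 3)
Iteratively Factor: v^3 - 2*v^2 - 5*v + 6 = (v + 2)*(v^2 - 4*v + 3) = (v - 1)*(v + 2)*(v - 3)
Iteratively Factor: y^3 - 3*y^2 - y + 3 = (y - 3)*(y^2 - 1) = (y - 3)*(y - 1)*(y + 1)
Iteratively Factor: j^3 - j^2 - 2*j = (j - 2)*(j^2 + j) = (j - 2)*(j + 1)*(j)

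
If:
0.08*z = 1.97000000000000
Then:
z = 24.62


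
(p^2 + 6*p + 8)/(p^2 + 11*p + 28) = (p + 2)/(p + 7)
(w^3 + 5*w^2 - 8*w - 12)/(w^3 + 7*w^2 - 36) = (w + 1)/(w + 3)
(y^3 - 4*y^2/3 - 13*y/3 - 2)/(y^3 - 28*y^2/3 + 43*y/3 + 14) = (y + 1)/(y - 7)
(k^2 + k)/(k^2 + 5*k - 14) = k*(k + 1)/(k^2 + 5*k - 14)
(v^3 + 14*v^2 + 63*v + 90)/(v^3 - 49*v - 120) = (v + 6)/(v - 8)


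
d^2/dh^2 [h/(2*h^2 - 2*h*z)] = ((-3*h + z)*(h - z) + (2*h - z)^2)/(h^2*(h - z)^3)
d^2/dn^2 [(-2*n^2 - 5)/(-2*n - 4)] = 13/(n^3 + 6*n^2 + 12*n + 8)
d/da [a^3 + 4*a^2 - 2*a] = 3*a^2 + 8*a - 2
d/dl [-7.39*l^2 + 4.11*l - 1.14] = 4.11 - 14.78*l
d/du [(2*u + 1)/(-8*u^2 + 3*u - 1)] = (16*u^2 + 16*u - 5)/(64*u^4 - 48*u^3 + 25*u^2 - 6*u + 1)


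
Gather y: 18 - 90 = -72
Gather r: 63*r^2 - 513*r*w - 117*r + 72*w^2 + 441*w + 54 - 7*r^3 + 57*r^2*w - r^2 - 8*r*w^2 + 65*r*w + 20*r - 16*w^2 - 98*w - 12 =-7*r^3 + r^2*(57*w + 62) + r*(-8*w^2 - 448*w - 97) + 56*w^2 + 343*w + 42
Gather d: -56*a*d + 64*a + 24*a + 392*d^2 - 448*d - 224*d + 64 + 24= 88*a + 392*d^2 + d*(-56*a - 672) + 88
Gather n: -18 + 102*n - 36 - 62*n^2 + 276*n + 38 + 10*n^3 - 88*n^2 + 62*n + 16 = 10*n^3 - 150*n^2 + 440*n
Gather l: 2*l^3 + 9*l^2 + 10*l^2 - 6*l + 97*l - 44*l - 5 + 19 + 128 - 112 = 2*l^3 + 19*l^2 + 47*l + 30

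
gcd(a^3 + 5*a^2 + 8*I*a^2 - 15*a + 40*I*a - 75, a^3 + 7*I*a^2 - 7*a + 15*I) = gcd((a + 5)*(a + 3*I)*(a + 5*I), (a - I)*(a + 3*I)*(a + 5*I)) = a^2 + 8*I*a - 15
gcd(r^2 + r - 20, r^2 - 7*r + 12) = r - 4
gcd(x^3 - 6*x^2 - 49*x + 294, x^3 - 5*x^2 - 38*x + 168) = x - 7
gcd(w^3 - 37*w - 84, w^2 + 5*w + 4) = w + 4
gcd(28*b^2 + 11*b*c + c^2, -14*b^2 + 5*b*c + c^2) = 7*b + c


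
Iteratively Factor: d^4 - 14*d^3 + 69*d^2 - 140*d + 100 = (d - 2)*(d^3 - 12*d^2 + 45*d - 50) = (d - 2)^2*(d^2 - 10*d + 25) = (d - 5)*(d - 2)^2*(d - 5)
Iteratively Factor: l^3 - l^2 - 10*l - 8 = (l + 2)*(l^2 - 3*l - 4) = (l - 4)*(l + 2)*(l + 1)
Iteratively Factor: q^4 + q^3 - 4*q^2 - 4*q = (q + 2)*(q^3 - q^2 - 2*q) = (q - 2)*(q + 2)*(q^2 + q) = q*(q - 2)*(q + 2)*(q + 1)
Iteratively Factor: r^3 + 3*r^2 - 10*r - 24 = (r + 2)*(r^2 + r - 12) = (r - 3)*(r + 2)*(r + 4)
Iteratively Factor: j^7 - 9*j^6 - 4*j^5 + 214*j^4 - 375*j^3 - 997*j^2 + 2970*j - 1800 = (j + 4)*(j^6 - 13*j^5 + 48*j^4 + 22*j^3 - 463*j^2 + 855*j - 450) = (j + 3)*(j + 4)*(j^5 - 16*j^4 + 96*j^3 - 266*j^2 + 335*j - 150) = (j - 2)*(j + 3)*(j + 4)*(j^4 - 14*j^3 + 68*j^2 - 130*j + 75) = (j - 5)*(j - 2)*(j + 3)*(j + 4)*(j^3 - 9*j^2 + 23*j - 15) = (j - 5)*(j - 2)*(j - 1)*(j + 3)*(j + 4)*(j^2 - 8*j + 15) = (j - 5)*(j - 3)*(j - 2)*(j - 1)*(j + 3)*(j + 4)*(j - 5)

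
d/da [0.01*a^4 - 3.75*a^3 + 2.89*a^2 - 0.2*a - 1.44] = 0.04*a^3 - 11.25*a^2 + 5.78*a - 0.2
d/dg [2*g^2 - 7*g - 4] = 4*g - 7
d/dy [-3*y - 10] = -3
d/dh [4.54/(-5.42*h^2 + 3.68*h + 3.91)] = (49.2136*h - 16.7072)/(-5.42*h^2 + 3.68*h + 3.91)^2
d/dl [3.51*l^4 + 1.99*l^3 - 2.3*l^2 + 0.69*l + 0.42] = 14.04*l^3 + 5.97*l^2 - 4.6*l + 0.69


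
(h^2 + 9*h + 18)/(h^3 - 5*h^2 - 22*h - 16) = (h^2 + 9*h + 18)/(h^3 - 5*h^2 - 22*h - 16)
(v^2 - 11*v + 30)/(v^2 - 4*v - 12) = (v - 5)/(v + 2)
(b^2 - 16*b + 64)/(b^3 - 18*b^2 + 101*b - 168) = (b - 8)/(b^2 - 10*b + 21)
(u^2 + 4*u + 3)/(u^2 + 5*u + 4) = (u + 3)/(u + 4)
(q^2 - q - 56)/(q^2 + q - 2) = (q^2 - q - 56)/(q^2 + q - 2)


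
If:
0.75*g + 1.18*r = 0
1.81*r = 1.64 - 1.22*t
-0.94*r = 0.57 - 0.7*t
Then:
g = -0.30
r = 0.19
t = 1.07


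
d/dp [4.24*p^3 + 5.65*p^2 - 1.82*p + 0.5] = 12.72*p^2 + 11.3*p - 1.82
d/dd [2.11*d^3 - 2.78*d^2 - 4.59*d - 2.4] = 6.33*d^2 - 5.56*d - 4.59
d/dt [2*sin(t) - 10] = 2*cos(t)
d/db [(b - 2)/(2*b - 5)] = -1/(2*b - 5)^2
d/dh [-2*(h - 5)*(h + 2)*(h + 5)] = -6*h^2 - 8*h + 50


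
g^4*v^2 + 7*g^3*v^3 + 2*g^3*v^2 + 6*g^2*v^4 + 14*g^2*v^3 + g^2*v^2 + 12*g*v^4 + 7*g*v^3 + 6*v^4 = (g + v)*(g + 6*v)*(g*v + v)^2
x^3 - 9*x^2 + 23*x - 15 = (x - 5)*(x - 3)*(x - 1)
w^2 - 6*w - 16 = (w - 8)*(w + 2)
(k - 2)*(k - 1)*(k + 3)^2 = k^4 + 3*k^3 - 7*k^2 - 15*k + 18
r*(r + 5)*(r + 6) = r^3 + 11*r^2 + 30*r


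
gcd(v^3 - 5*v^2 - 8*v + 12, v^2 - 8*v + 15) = 1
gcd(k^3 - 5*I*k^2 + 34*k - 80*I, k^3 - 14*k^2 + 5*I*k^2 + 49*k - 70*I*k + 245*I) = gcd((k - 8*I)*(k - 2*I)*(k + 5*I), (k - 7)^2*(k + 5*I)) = k + 5*I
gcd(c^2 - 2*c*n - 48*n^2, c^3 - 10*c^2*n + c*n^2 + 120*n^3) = c - 8*n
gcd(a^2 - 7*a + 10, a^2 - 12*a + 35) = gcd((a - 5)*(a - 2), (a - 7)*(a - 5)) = a - 5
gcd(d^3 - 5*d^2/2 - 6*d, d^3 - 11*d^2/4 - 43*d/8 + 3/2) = d^2 - 5*d/2 - 6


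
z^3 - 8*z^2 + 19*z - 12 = (z - 4)*(z - 3)*(z - 1)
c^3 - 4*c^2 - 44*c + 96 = (c - 8)*(c - 2)*(c + 6)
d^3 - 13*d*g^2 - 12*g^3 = (d - 4*g)*(d + g)*(d + 3*g)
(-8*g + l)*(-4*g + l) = 32*g^2 - 12*g*l + l^2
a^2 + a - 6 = (a - 2)*(a + 3)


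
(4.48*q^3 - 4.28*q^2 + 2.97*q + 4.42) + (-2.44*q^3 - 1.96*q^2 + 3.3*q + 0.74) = 2.04*q^3 - 6.24*q^2 + 6.27*q + 5.16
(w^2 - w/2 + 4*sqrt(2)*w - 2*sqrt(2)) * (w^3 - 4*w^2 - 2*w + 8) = w^5 - 9*w^4/2 + 4*sqrt(2)*w^4 - 18*sqrt(2)*w^3 + 9*w^2 - 4*w + 36*sqrt(2)*w - 16*sqrt(2)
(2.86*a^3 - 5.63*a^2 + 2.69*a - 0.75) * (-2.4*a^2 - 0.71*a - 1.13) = -6.864*a^5 + 11.4814*a^4 - 5.6905*a^3 + 6.252*a^2 - 2.5072*a + 0.8475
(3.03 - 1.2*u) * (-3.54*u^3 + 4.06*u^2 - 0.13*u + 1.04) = 4.248*u^4 - 15.5982*u^3 + 12.4578*u^2 - 1.6419*u + 3.1512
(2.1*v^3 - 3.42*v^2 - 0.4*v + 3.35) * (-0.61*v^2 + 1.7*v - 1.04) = -1.281*v^5 + 5.6562*v^4 - 7.754*v^3 + 0.8333*v^2 + 6.111*v - 3.484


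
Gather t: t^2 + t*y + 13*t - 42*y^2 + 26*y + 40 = t^2 + t*(y + 13) - 42*y^2 + 26*y + 40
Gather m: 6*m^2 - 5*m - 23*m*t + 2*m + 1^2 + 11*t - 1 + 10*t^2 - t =6*m^2 + m*(-23*t - 3) + 10*t^2 + 10*t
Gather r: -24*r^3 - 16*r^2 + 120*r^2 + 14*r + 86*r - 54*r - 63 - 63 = -24*r^3 + 104*r^2 + 46*r - 126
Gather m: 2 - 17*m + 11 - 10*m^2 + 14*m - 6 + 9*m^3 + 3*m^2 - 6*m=9*m^3 - 7*m^2 - 9*m + 7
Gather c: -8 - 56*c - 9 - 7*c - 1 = -63*c - 18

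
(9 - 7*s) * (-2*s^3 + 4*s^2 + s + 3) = 14*s^4 - 46*s^3 + 29*s^2 - 12*s + 27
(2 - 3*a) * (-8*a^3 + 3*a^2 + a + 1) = 24*a^4 - 25*a^3 + 3*a^2 - a + 2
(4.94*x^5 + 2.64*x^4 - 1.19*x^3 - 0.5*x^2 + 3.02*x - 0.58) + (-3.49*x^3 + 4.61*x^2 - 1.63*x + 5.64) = 4.94*x^5 + 2.64*x^4 - 4.68*x^3 + 4.11*x^2 + 1.39*x + 5.06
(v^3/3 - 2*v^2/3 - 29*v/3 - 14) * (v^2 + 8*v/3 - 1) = v^5/3 + 2*v^4/9 - 106*v^3/9 - 352*v^2/9 - 83*v/3 + 14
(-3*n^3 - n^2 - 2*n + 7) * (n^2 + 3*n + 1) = -3*n^5 - 10*n^4 - 8*n^3 + 19*n + 7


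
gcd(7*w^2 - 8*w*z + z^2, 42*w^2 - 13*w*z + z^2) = -7*w + z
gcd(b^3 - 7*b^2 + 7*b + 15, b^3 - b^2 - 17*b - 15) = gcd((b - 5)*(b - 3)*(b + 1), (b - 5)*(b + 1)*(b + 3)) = b^2 - 4*b - 5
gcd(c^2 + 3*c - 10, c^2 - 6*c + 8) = c - 2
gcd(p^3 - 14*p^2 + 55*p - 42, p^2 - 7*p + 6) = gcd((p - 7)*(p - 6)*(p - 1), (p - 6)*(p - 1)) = p^2 - 7*p + 6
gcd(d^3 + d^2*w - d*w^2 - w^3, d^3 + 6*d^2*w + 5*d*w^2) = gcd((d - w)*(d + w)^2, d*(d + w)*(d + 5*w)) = d + w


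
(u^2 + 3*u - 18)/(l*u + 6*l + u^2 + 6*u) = (u - 3)/(l + u)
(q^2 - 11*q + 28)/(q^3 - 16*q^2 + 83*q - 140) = 1/(q - 5)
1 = 1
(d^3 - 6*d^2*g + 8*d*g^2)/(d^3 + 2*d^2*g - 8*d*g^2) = (d - 4*g)/(d + 4*g)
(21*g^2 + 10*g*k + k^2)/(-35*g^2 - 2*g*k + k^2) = (-21*g^2 - 10*g*k - k^2)/(35*g^2 + 2*g*k - k^2)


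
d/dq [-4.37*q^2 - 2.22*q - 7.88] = -8.74*q - 2.22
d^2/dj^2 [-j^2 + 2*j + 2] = -2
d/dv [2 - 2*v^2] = -4*v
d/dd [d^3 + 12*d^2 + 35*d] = 3*d^2 + 24*d + 35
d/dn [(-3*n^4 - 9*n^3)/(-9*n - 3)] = n^2*(9*n^2 + 22*n + 9)/(9*n^2 + 6*n + 1)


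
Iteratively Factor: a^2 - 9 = (a - 3)*(a + 3)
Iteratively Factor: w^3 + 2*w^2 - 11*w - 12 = (w + 4)*(w^2 - 2*w - 3) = (w - 3)*(w + 4)*(w + 1)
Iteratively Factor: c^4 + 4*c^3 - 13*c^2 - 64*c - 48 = (c + 3)*(c^3 + c^2 - 16*c - 16) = (c + 1)*(c + 3)*(c^2 - 16) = (c - 4)*(c + 1)*(c + 3)*(c + 4)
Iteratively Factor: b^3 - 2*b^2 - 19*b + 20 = (b - 1)*(b^2 - b - 20) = (b - 1)*(b + 4)*(b - 5)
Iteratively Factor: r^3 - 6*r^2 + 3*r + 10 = (r - 5)*(r^2 - r - 2) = (r - 5)*(r + 1)*(r - 2)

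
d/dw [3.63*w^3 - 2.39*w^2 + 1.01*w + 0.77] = 10.89*w^2 - 4.78*w + 1.01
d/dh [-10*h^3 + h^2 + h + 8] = -30*h^2 + 2*h + 1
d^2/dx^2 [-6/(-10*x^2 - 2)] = 30*(15*x^2 - 1)/(5*x^2 + 1)^3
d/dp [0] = 0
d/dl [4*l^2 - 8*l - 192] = 8*l - 8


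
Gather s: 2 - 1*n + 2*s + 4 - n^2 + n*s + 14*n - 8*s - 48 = -n^2 + 13*n + s*(n - 6) - 42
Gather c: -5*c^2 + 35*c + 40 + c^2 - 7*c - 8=-4*c^2 + 28*c + 32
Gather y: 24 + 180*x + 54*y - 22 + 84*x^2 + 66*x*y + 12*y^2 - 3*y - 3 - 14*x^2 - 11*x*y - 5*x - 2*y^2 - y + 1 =70*x^2 + 175*x + 10*y^2 + y*(55*x + 50)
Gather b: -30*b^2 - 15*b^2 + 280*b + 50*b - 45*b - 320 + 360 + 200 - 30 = -45*b^2 + 285*b + 210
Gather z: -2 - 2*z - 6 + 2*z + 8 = 0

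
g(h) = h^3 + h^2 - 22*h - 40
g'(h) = 3*h^2 + 2*h - 22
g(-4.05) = -0.93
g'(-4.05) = 19.11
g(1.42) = -66.36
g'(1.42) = -13.11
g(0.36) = -47.74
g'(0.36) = -20.89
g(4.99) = -0.63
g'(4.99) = 62.68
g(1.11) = -61.82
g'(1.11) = -16.08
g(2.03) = -72.17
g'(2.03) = -5.58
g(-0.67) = -25.11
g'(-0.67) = -21.99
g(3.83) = -53.41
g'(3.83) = 29.67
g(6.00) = 80.00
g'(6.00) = 98.00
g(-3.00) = 8.00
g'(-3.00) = -1.00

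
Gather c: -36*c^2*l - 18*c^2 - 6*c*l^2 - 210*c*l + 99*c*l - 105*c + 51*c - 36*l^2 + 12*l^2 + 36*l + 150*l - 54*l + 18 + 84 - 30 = c^2*(-36*l - 18) + c*(-6*l^2 - 111*l - 54) - 24*l^2 + 132*l + 72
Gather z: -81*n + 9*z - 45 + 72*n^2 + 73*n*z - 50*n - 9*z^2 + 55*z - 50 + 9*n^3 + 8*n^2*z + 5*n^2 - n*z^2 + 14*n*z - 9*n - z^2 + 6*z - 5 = 9*n^3 + 77*n^2 - 140*n + z^2*(-n - 10) + z*(8*n^2 + 87*n + 70) - 100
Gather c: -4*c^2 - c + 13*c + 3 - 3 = -4*c^2 + 12*c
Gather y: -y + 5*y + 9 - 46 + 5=4*y - 32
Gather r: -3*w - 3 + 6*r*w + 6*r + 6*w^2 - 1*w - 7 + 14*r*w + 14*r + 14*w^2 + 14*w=r*(20*w + 20) + 20*w^2 + 10*w - 10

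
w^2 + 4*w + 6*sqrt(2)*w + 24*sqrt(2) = (w + 4)*(w + 6*sqrt(2))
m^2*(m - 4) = m^3 - 4*m^2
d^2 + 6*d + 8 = (d + 2)*(d + 4)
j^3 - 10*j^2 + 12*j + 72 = (j - 6)^2*(j + 2)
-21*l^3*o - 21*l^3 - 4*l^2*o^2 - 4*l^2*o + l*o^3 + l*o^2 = (-7*l + o)*(3*l + o)*(l*o + l)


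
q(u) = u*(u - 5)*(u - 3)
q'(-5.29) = 183.59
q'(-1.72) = 51.40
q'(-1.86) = 55.14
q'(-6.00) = 219.00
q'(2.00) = -5.00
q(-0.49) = -9.39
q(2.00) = 6.00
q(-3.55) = -198.81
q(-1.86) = -62.01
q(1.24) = 8.21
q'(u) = u*(u - 5) + u*(u - 3) + (u - 5)*(u - 3) = 3*u^2 - 16*u + 15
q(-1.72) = -54.56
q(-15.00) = -5400.00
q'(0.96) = 2.40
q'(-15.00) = 930.00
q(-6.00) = -594.00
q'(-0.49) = 23.56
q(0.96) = 7.91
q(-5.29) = -451.26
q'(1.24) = -0.23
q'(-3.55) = 109.61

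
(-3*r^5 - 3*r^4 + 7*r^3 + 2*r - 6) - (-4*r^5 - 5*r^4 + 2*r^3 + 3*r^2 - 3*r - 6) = r^5 + 2*r^4 + 5*r^3 - 3*r^2 + 5*r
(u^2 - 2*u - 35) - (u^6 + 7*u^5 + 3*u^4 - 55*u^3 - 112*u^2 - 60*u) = -u^6 - 7*u^5 - 3*u^4 + 55*u^3 + 113*u^2 + 58*u - 35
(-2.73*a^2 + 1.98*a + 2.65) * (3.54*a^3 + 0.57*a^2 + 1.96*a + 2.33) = -9.6642*a^5 + 5.4531*a^4 + 5.1588*a^3 - 0.969600000000001*a^2 + 9.8074*a + 6.1745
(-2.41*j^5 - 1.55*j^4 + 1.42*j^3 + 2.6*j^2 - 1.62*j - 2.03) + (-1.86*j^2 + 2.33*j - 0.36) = -2.41*j^5 - 1.55*j^4 + 1.42*j^3 + 0.74*j^2 + 0.71*j - 2.39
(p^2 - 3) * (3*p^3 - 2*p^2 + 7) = 3*p^5 - 2*p^4 - 9*p^3 + 13*p^2 - 21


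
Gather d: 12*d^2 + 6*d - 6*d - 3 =12*d^2 - 3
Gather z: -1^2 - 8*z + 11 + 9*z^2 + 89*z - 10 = 9*z^2 + 81*z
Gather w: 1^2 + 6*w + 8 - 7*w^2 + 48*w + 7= -7*w^2 + 54*w + 16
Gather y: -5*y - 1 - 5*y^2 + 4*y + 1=-5*y^2 - y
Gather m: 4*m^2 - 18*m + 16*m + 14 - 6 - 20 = 4*m^2 - 2*m - 12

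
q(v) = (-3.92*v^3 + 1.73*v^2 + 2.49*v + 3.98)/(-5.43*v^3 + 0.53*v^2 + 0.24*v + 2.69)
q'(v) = (-11.76*v^2 + 3.46*v + 2.49)/(-5.43*v^3 + 0.53*v^2 + 0.24*v + 2.69) + (16.29*v^2 - 1.06*v - 0.24)*(-3.92*v^3 + 1.73*v^2 + 2.49*v + 3.98)/(-5.43*v^3 + 0.53*v^2 + 0.24*v + 2.69)^2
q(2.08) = 0.43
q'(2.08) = 0.28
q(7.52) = 0.68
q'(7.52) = 0.01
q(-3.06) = 0.77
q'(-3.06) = 0.01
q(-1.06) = 0.84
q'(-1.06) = 0.18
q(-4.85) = 0.76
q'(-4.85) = 0.00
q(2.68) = 0.54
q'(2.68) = 0.12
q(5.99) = 0.67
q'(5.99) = 0.01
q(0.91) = -6.35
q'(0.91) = 110.19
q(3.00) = 0.57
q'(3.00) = 0.08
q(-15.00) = 0.74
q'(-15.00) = 0.00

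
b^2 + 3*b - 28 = (b - 4)*(b + 7)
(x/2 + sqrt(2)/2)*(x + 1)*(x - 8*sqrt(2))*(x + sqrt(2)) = x^4/2 - 3*sqrt(2)*x^3 + x^3/2 - 15*x^2 - 3*sqrt(2)*x^2 - 15*x - 8*sqrt(2)*x - 8*sqrt(2)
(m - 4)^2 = m^2 - 8*m + 16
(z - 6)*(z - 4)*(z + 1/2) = z^3 - 19*z^2/2 + 19*z + 12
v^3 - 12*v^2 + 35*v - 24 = (v - 8)*(v - 3)*(v - 1)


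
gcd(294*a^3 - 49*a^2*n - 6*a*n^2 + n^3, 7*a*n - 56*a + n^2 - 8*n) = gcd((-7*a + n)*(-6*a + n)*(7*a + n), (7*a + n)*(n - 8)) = 7*a + n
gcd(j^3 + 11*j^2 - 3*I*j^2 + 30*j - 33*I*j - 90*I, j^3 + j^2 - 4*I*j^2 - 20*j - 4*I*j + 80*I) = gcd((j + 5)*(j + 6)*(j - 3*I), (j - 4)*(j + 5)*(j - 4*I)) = j + 5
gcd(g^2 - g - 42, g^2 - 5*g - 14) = g - 7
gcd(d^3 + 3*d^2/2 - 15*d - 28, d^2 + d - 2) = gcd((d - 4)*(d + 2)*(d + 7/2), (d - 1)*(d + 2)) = d + 2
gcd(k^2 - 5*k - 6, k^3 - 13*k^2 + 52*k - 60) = k - 6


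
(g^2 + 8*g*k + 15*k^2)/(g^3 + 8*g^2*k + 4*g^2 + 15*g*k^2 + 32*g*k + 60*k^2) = 1/(g + 4)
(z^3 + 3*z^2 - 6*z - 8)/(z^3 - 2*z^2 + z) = (z^3 + 3*z^2 - 6*z - 8)/(z*(z^2 - 2*z + 1))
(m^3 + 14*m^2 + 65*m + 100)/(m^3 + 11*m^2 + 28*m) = (m^2 + 10*m + 25)/(m*(m + 7))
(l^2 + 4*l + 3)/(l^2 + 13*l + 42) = (l^2 + 4*l + 3)/(l^2 + 13*l + 42)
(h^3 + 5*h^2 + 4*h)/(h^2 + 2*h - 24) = h*(h^2 + 5*h + 4)/(h^2 + 2*h - 24)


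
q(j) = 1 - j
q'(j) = -1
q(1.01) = -0.01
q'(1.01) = -1.00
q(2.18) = -1.18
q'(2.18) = -1.00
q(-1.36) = 2.36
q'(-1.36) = -1.00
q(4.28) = -3.28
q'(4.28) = -1.00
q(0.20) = 0.80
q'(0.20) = -1.00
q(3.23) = -2.23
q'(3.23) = -1.00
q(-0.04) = 1.04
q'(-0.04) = -1.00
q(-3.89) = 4.89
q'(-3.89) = -1.00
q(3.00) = -2.00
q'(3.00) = -1.00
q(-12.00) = 13.00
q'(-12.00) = -1.00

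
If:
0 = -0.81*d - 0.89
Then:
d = -1.10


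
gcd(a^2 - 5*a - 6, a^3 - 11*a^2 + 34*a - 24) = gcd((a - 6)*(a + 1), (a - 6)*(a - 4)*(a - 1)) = a - 6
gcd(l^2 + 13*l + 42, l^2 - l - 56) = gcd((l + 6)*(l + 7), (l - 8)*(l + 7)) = l + 7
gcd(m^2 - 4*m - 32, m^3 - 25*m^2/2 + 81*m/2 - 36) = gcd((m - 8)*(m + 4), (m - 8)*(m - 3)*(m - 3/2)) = m - 8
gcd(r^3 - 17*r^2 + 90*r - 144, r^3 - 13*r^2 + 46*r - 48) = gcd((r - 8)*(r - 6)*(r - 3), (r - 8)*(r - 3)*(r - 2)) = r^2 - 11*r + 24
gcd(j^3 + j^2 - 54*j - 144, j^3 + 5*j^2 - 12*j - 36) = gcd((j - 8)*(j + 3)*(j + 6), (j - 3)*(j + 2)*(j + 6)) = j + 6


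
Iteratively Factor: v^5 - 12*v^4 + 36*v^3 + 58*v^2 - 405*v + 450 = (v - 5)*(v^4 - 7*v^3 + v^2 + 63*v - 90) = (v - 5)*(v + 3)*(v^3 - 10*v^2 + 31*v - 30) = (v - 5)*(v - 3)*(v + 3)*(v^2 - 7*v + 10) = (v - 5)^2*(v - 3)*(v + 3)*(v - 2)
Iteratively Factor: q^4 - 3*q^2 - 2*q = (q + 1)*(q^3 - q^2 - 2*q) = (q - 2)*(q + 1)*(q^2 + q) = (q - 2)*(q + 1)^2*(q)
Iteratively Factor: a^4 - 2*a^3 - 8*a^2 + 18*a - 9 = (a + 3)*(a^3 - 5*a^2 + 7*a - 3) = (a - 1)*(a + 3)*(a^2 - 4*a + 3) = (a - 1)^2*(a + 3)*(a - 3)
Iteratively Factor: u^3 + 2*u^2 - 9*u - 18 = (u - 3)*(u^2 + 5*u + 6) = (u - 3)*(u + 3)*(u + 2)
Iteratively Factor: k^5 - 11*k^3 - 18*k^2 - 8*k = (k - 4)*(k^4 + 4*k^3 + 5*k^2 + 2*k) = k*(k - 4)*(k^3 + 4*k^2 + 5*k + 2) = k*(k - 4)*(k + 1)*(k^2 + 3*k + 2) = k*(k - 4)*(k + 1)^2*(k + 2)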